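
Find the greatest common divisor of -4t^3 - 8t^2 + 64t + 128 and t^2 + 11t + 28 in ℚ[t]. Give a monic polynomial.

By polynomial division,
  -4t^3 - 8t^2 + 64t + 128 = (-4t + 36)(t^2 + 11t + 28) + (-220t - 880)
  t^2 + 11t + 28 = (-(1/220)t - 7/220)(-220t - 880) + (0)
Last nonzero remainder: -220t - 880. Dividing through by -220 gives the monic gcd t + 4.

t + 4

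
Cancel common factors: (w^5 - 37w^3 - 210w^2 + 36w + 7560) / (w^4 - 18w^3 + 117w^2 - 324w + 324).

(w^3 + 12w^2 + 71w + 210)/(w^2 - 6w + 9)

By polynomial division,
  w^5 - 37w^3 - 210w^2 + 36w + 7560 = (w + 18)(w^4 - 18w^3 + 117w^2 - 324w + 324) + (170w^3 - 1992w^2 + 5544w + 1728)
  w^4 - 18w^3 + 117w^2 - 324w + 324 = ((1/170)w - 267/7225)(170w^3 - 1992w^2 + 5544w + 1728) + ((77841/7225)w^2 - (934092/7225)w + 2802276/7225)
  170w^3 - 1992w^2 + 5544w + 1728 = ((1228250/77841)w + 115600/25947)((77841/7225)w^2 - (934092/7225)w + 2802276/7225) + (0)
Last nonzero remainder: (77841/7225)w^2 - (934092/7225)w + 2802276/7225. Dividing through by 77841/7225 gives the monic gcd w^2 - 12w + 36.
Cancel w^2 - 12w + 36 from numerator and denominator to get the reduced form.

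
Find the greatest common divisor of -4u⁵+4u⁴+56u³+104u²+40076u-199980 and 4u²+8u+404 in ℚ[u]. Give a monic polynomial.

By polynomial division,
  -4u⁵+4u⁴+56u³+104u²+40076u-199980 = (-u³+3u²+109u-495)(4u²+8u+404) + (0)
Last nonzero remainder: 4u²+8u+404. Dividing through by 4 gives the monic gcd u²+2u+101.

u²+2u+101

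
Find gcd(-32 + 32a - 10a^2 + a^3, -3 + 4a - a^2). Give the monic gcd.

1

By polynomial division,
  a^3 - 10a^2 + 32a - 32 = (-a + 6)(-a^2 + 4a - 3) + (5a - 14)
  -a^2 + 4a - 3 = (-(1/5)a + 6/25)(5a - 14) + (9/25)
  5a - 14 = ((125/9)a - 350/9)(9/25) + (0)
The last nonzero remainder is the constant 9/25, so the polynomials are coprime and gcd = 1.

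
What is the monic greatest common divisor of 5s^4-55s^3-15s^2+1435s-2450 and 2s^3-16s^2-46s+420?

Repeated division with remainder:
  5s^4-55s^3-15s^2+1435s-2450 = ((5/2)s-15/2)(2s^3-16s^2-46s+420) + (-20s^2+40s+700)
  2s^3-16s^2-46s+420 = (-(1/10)s+3/5)(-20s^2+40s+700) + (0)
Last nonzero remainder: -20s^2+40s+700. Dividing through by -20 gives the monic gcd s^2-2s-35.

s^2-2s-35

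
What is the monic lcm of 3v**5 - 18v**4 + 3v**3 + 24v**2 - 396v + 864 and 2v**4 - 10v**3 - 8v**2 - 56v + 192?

v**7 - 3v**6 - 9v**5 - 37v**4 - 100v**3 - 44v**2 - 192v + 2304

Euclidean algorithm in ℚ[v]:
  3v**5 - 18v**4 + 3v**3 + 24v**2 - 396v + 864 = ((3/2)v - 3/2)(2v**4 - 10v**3 - 8v**2 - 56v + 192) + (96v**2 - 768v + 1152)
  2v**4 - 10v**3 - 8v**2 - 56v + 192 = ((1/48)v**2 + (1/16)v + 1/6)(96v**2 - 768v + 1152) + (0)
Last nonzero remainder: 96v**2 - 768v + 1152. Dividing through by 96 gives the monic gcd v**2 - 8v + 12.
Then lcm(f, g) = f·g / gcd(f, g); expanding and making the result monic gives the answer.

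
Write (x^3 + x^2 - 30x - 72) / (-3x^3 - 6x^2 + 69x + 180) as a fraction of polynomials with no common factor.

By polynomial division,
  x^3 + x^2 - 30x - 72 = (-1/3)(-3x^3 - 6x^2 + 69x + 180) + (-x^2 - 7x - 12)
  -3x^3 - 6x^2 + 69x + 180 = (3x - 15)(-x^2 - 7x - 12) + (0)
Last nonzero remainder: -x^2 - 7x - 12. Dividing through by -1 gives the monic gcd x^2 + 7x + 12.
Cancel x^2 + 7x + 12 from numerator and denominator to get the reduced form.

(-x + 6)/(3x - 15)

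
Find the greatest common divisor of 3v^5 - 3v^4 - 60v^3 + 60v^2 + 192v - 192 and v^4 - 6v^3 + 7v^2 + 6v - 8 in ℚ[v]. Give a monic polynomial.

v^3 - 7v^2 + 14v - 8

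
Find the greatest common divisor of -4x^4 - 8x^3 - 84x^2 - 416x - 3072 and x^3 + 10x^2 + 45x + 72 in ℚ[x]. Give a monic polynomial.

By polynomial division,
  -4x^4 - 8x^3 - 84x^2 - 416x - 3072 = (-4x + 32)(x^3 + 10x^2 + 45x + 72) + (-224x^2 - 1568x - 5376)
  x^3 + 10x^2 + 45x + 72 = (-(1/224)x - 3/224)(-224x^2 - 1568x - 5376) + (0)
Last nonzero remainder: -224x^2 - 1568x - 5376. Dividing through by -224 gives the monic gcd x^2 + 7x + 24.

x^2 + 7x + 24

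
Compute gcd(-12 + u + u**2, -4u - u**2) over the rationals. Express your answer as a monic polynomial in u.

4 + u

Euclidean algorithm in ℚ[u]:
  u**2 + u - 12 = (-1)(-u**2 - 4u) + (-3u - 12)
  -u**2 - 4u = ((1/3)u)(-3u - 12) + (0)
Last nonzero remainder: -3u - 12. Dividing through by -3 gives the monic gcd u + 4.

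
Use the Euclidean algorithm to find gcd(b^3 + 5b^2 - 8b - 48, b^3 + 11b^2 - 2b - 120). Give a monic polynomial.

b^2 + b - 12

By polynomial division,
  b^3 + 5b^2 - 8b - 48 = (b^3 + 11b^2 - 2b - 120) + (-6b^2 - 6b + 72)
  b^3 + 11b^2 - 2b - 120 = (-(1/6)b - 5/3)(-6b^2 - 6b + 72) + (0)
Last nonzero remainder: -6b^2 - 6b + 72. Dividing through by -6 gives the monic gcd b^2 + b - 12.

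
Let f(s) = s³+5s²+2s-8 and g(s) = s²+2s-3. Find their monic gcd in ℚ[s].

s-1

By polynomial division,
  s³+5s²+2s-8 = (s+3)(s²+2s-3) + (-s+1)
  s²+2s-3 = (-s-3)(-s+1) + (0)
Last nonzero remainder: -s+1. Dividing through by -1 gives the monic gcd s-1.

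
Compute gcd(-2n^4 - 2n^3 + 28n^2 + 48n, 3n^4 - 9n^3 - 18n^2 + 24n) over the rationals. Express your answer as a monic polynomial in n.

Euclidean algorithm in ℚ[n]:
  -2n^4 - 2n^3 + 28n^2 + 48n = (-2/3)(3n^4 - 9n^3 - 18n^2 + 24n) + (-8n^3 + 16n^2 + 64n)
  3n^4 - 9n^3 - 18n^2 + 24n = (-(3/8)n + 3/8)(-8n^3 + 16n^2 + 64n) + (0)
Last nonzero remainder: -8n^3 + 16n^2 + 64n. Dividing through by -8 gives the monic gcd n^3 - 2n^2 - 8n.

n^3 - 2n^2 - 8n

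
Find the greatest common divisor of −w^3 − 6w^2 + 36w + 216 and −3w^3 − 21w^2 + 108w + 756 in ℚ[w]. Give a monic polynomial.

w^2 − 36

By polynomial division,
  −w^3 − 6w^2 + 36w + 216 = (1/3)(−3w^3 − 21w^2 + 108w + 756) + (w^2 − 36)
  −3w^3 − 21w^2 + 108w + 756 = (−3w − 21)(w^2 − 36) + (0)
The last nonzero remainder w^2 − 36 is already monic.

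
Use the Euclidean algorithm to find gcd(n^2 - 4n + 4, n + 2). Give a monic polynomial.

By polynomial division,
  n^2 - 4n + 4 = (n - 6)(n + 2) + (16)
  n + 2 = ((1/16)n + 1/8)(16) + (0)
The last nonzero remainder is the constant 16, so the polynomials are coprime and gcd = 1.

1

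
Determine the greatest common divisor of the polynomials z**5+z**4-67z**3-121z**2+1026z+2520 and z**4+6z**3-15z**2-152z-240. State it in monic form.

Apply the Euclidean algorithm:
  z**5+z**4-67z**3-121z**2+1026z+2520 = (z-5)(z**4+6z**3-15z**2-152z-240) + (-22z**3-44z**2+506z+1320)
  z**4+6z**3-15z**2-152z-240 = (-(1/22)z-2/11)(-22z**3-44z**2+506z+1320) + (0)
Last nonzero remainder: -22z**3-44z**2+506z+1320. Dividing through by -22 gives the monic gcd z**3+2z**2-23z-60.

z**3+2z**2-23z-60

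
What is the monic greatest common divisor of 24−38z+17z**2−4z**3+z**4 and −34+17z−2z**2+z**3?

By polynomial division,
  z**4−4z**3+17z**2−38z+24 = (z−2)(z**3−2z**2+17z−34) + (−4z**2+30z−44)
  z**3−2z**2+17z−34 = (−(1/4)z−11/8)(−4z**2+30z−44) + ((189/4)z−189/2)
  −4z**2+30z−44 = (−(16/189)z+88/189)((189/4)z−189/2) + (0)
Last nonzero remainder: (189/4)z−189/2. Dividing through by 189/4 gives the monic gcd z−2.

−2+z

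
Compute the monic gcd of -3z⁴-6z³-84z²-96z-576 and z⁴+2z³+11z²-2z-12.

Repeated division with remainder:
  -3z⁴-6z³-84z²-96z-576 = (-3)(z⁴+2z³+11z²-2z-12) + (-51z²-102z-612)
  z⁴+2z³+11z²-2z-12 = (-(1/51)z²+1/51)(-51z²-102z-612) + (0)
Last nonzero remainder: -51z²-102z-612. Dividing through by -51 gives the monic gcd z²+2z+12.

z²+2z+12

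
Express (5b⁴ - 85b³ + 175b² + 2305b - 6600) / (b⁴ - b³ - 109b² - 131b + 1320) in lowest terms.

Euclidean algorithm in ℚ[b]:
  5b⁴ - 85b³ + 175b² + 2305b - 6600 = (5)(b⁴ - b³ - 109b² - 131b + 1320) + (-80b³ + 720b² + 2960b - 13200)
  b⁴ - b³ - 109b² - 131b + 1320 = (-(1/80)b - 1/10)(-80b³ + 720b² + 2960b - 13200) + (0)
Last nonzero remainder: -80b³ + 720b² + 2960b - 13200. Dividing through by -80 gives the monic gcd b³ - 9b² - 37b + 165.
Cancel b³ - 9b² - 37b + 165 from numerator and denominator to get the reduced form.

(5b - 40)/(b + 8)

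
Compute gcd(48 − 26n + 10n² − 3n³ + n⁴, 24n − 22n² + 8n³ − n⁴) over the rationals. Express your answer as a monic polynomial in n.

Apply the Euclidean algorithm:
  n⁴ − 3n³ + 10n² − 26n + 48 = (−1)(−n⁴ + 8n³ − 22n² + 24n) + (5n³ − 12n² − 2n + 48)
  −n⁴ + 8n³ − 22n² + 24n = (−(1/5)n + 28/25)(5n³ − 12n² − 2n + 48) + (−(224/25)n² + (896/25)n − 1344/25)
  5n³ − 12n² − 2n + 48 = (−(125/224)n − 25/28)(−(224/25)n² + (896/25)n − 1344/25) + (0)
Last nonzero remainder: −(224/25)n² + (896/25)n − 1344/25. Dividing through by −224/25 gives the monic gcd n² − 4n + 6.

6 − 4n + n²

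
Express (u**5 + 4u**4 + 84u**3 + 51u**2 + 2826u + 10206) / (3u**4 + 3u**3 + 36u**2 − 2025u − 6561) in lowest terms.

(u**2 − 6u + 42)/(3u − 27)

Apply the Euclidean algorithm:
  u**5 + 4u**4 + 84u**3 + 51u**2 + 2826u + 10206 = ((1/3)u + 1)(3u**4 + 3u**3 + 36u**2 − 2025u − 6561) + (69u**3 + 690u**2 + 7038u + 16767)
  3u**4 + 3u**3 + 36u**2 − 2025u − 6561 = ((1/23)u − 9/23)(69u**3 + 690u**2 + 7038u + 16767) + (0)
Last nonzero remainder: 69u**3 + 690u**2 + 7038u + 16767. Dividing through by 69 gives the monic gcd u**3 + 10u**2 + 102u + 243.
Cancel u**3 + 10u**2 + 102u + 243 from numerator and denominator to get the reduced form.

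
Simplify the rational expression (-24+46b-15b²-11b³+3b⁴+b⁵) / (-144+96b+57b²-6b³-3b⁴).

(-2+3b-b²)/(-12+3b)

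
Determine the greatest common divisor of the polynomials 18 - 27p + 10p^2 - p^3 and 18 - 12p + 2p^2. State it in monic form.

-3 + p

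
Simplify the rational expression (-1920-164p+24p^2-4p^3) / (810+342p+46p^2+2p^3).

(-192+22p-2p^2)/(81+18p+p^2)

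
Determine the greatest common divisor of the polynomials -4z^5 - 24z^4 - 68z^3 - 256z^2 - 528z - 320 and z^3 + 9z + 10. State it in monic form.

z^3 + 9z + 10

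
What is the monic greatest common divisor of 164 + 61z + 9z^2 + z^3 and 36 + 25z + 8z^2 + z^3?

4 + z

Apply the Euclidean algorithm:
  z^3 + 9z^2 + 61z + 164 = (z^3 + 8z^2 + 25z + 36) + (z^2 + 36z + 128)
  z^3 + 8z^2 + 25z + 36 = (z − 28)(z^2 + 36z + 128) + (905z + 3620)
  z^2 + 36z + 128 = ((1/905)z + 32/905)(905z + 3620) + (0)
Last nonzero remainder: 905z + 3620. Dividing through by 905 gives the monic gcd z + 4.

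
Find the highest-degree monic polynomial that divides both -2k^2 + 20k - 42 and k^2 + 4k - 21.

Apply the Euclidean algorithm:
  -2k^2 + 20k - 42 = (-2)(k^2 + 4k - 21) + (28k - 84)
  k^2 + 4k - 21 = ((1/28)k + 1/4)(28k - 84) + (0)
Last nonzero remainder: 28k - 84. Dividing through by 28 gives the monic gcd k - 3.

k - 3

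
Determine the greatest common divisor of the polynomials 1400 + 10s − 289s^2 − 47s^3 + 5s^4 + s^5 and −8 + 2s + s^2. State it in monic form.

−8 + 2s + s^2

Repeated division with remainder:
  s^5 + 5s^4 − 47s^3 − 289s^2 + 10s + 1400 = (s^3 + 3s^2 − 45s − 175)(s^2 + 2s − 8) + (0)
The last nonzero remainder s^2 + 2s − 8 is already monic.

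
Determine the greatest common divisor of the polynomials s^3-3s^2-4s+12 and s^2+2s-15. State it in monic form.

s-3

Apply the Euclidean algorithm:
  s^3-3s^2-4s+12 = (s-5)(s^2+2s-15) + (21s-63)
  s^2+2s-15 = ((1/21)s+5/21)(21s-63) + (0)
Last nonzero remainder: 21s-63. Dividing through by 21 gives the monic gcd s-3.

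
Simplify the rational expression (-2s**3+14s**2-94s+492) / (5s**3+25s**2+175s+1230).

Apply the Euclidean algorithm:
  -2s**3+14s**2-94s+492 = (-2/5)(5s**3+25s**2+175s+1230) + (24s**2-24s+984)
  5s**3+25s**2+175s+1230 = ((5/24)s+5/4)(24s**2-24s+984) + (0)
Last nonzero remainder: 24s**2-24s+984. Dividing through by 24 gives the monic gcd s**2-s+41.
Cancel s**2-s+41 from numerator and denominator to get the reduced form.

(-2s+12)/(5s+30)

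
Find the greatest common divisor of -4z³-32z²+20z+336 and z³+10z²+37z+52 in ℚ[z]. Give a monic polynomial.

Repeated division with remainder:
  -4z³-32z²+20z+336 = (-4)(z³+10z²+37z+52) + (8z²+168z+544)
  z³+10z²+37z+52 = ((1/8)z-11/8)(8z²+168z+544) + (200z+800)
  8z²+168z+544 = ((1/25)z+17/25)(200z+800) + (0)
Last nonzero remainder: 200z+800. Dividing through by 200 gives the monic gcd z+4.

z+4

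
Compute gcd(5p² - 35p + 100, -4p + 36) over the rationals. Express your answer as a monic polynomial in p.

1

By polynomial division,
  5p² - 35p + 100 = (-(5/4)p - 5/2)(-4p + 36) + (190)
  -4p + 36 = (-(2/95)p + 18/95)(190) + (0)
The last nonzero remainder is the constant 190, so the polynomials are coprime and gcd = 1.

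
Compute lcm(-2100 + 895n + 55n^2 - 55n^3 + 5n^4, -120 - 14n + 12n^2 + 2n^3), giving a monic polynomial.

-2100 + 475n + 234n^2 - 44n^3 - 6n^4 + n^5

Repeated division with remainder:
  5n^4 - 55n^3 + 55n^2 + 895n - 2100 = ((5/2)n - 85/2)(2n^3 + 12n^2 - 14n - 120) + (600n^2 + 600n - 7200)
  2n^3 + 12n^2 - 14n - 120 = ((1/300)n + 1/60)(600n^2 + 600n - 7200) + (0)
Last nonzero remainder: 600n^2 + 600n - 7200. Dividing through by 600 gives the monic gcd n^2 + n - 12.
Then lcm(f, g) = f·g / gcd(f, g); expanding and making the result monic gives the answer.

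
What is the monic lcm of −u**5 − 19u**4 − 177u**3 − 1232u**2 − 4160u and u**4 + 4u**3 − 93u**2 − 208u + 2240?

Euclidean algorithm in ℚ[u]:
  −u**5 − 19u**4 − 177u**3 − 1232u**2 − 4160u = (−u − 15)(u**4 + 4u**3 − 93u**2 − 208u + 2240) + (−210u**3 − 2835u**2 − 5040u + 33600)
  u**4 + 4u**3 − 93u**2 − 208u + 2240 = (−(1/210)u + 19/420)(−210u**3 − 2835u**2 − 5040u + 33600) + ((45/4)u**2 + 180u + 720)
  −210u**3 − 2835u**2 − 5040u + 33600 = (−(56/3)u + 140/3)((45/4)u**2 + 180u + 720) + (0)
Last nonzero remainder: (45/4)u**2 + 180u + 720. Dividing through by 45/4 gives the monic gcd u**2 + 16u + 64.
Then lcm(f, g) = f·g / gcd(f, g); expanding and making the result monic gives the answer.

u**7 + 7u**6 − 16u**5 − 227u**4 − 4429u**3 − 6800u**2 + 145600u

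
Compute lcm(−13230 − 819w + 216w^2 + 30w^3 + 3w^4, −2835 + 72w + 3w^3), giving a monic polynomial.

39690 − 1953w − 921w^2 − 18w^3 + w^4 + w^5

Euclidean algorithm in ℚ[w]:
  3w^4 + 30w^3 + 216w^2 − 819w − 13230 = (w + 10)(3w^3 + 72w − 2835) + (144w^2 + 1296w + 15120)
  3w^3 + 72w − 2835 = ((1/48)w − 3/16)(144w^2 + 1296w + 15120) + (0)
Last nonzero remainder: 144w^2 + 1296w + 15120. Dividing through by 144 gives the monic gcd w^2 + 9w + 105.
Then lcm(f, g) = f·g / gcd(f, g); expanding and making the result monic gives the answer.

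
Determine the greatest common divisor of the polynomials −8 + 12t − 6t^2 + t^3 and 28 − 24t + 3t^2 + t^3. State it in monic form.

Repeated division with remainder:
  t^3 − 6t^2 + 12t − 8 = (t^3 + 3t^2 − 24t + 28) + (−9t^2 + 36t − 36)
  t^3 + 3t^2 − 24t + 28 = (−(1/9)t − 7/9)(−9t^2 + 36t − 36) + (0)
Last nonzero remainder: −9t^2 + 36t − 36. Dividing through by −9 gives the monic gcd t^2 − 4t + 4.

4 − 4t + t^2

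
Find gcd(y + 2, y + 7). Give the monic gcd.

Apply the Euclidean algorithm:
  y + 2 = (y + 7) + (-5)
  y + 7 = (-(1/5)y - 7/5)(-5) + (0)
The last nonzero remainder is the constant -5, so the polynomials are coprime and gcd = 1.

1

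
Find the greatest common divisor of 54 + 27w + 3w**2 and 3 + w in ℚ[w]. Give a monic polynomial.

3 + w

Repeated division with remainder:
  3w**2 + 27w + 54 = (3w + 18)(w + 3) + (0)
The last nonzero remainder w + 3 is already monic.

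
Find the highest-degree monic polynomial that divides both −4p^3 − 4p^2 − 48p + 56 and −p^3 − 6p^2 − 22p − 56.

p^2 + 2p + 14

Apply the Euclidean algorithm:
  −4p^3 − 4p^2 − 48p + 56 = (4)(−p^3 − 6p^2 − 22p − 56) + (20p^2 + 40p + 280)
  −p^3 − 6p^2 − 22p − 56 = (−(1/20)p − 1/5)(20p^2 + 40p + 280) + (0)
Last nonzero remainder: 20p^2 + 40p + 280. Dividing through by 20 gives the monic gcd p^2 + 2p + 14.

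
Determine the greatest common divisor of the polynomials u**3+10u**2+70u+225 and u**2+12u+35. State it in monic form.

u+5

By polynomial division,
  u**3+10u**2+70u+225 = (u-2)(u**2+12u+35) + (59u+295)
  u**2+12u+35 = ((1/59)u+7/59)(59u+295) + (0)
Last nonzero remainder: 59u+295. Dividing through by 59 gives the monic gcd u+5.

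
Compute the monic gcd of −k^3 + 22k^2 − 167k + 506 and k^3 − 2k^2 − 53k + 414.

k^2 − 11k + 46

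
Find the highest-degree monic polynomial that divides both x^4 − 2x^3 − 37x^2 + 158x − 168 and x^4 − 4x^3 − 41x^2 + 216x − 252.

x^3 + 2x^2 − 29x + 42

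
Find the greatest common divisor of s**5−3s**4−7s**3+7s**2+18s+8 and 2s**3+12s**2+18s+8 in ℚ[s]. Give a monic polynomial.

Repeated division with remainder:
  s**5−3s**4−7s**3+7s**2+18s+8 = ((1/2)s**2−(9/2)s+19)(2s**3+12s**2+18s+8) + (−144s**2−288s−144)
  2s**3+12s**2+18s+8 = (−(1/72)s−1/18)(−144s**2−288s−144) + (0)
Last nonzero remainder: −144s**2−288s−144. Dividing through by −144 gives the monic gcd s**2+2s+1.

s**2+2s+1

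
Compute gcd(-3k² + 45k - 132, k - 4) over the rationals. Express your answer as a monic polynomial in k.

k - 4

Apply the Euclidean algorithm:
  -3k² + 45k - 132 = (-3k + 33)(k - 4) + (0)
The last nonzero remainder k - 4 is already monic.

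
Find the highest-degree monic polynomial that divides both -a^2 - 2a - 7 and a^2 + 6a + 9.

Apply the Euclidean algorithm:
  -a^2 - 2a - 7 = (-1)(a^2 + 6a + 9) + (4a + 2)
  a^2 + 6a + 9 = ((1/4)a + 11/8)(4a + 2) + (25/4)
  4a + 2 = ((16/25)a + 8/25)(25/4) + (0)
The last nonzero remainder is the constant 25/4, so the polynomials are coprime and gcd = 1.

1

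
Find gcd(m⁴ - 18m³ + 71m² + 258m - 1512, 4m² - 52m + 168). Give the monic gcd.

By polynomial division,
  m⁴ - 18m³ + 71m² + 258m - 1512 = ((1/4)m² - (5/4)m - 9)(4m² - 52m + 168) + (0)
Last nonzero remainder: 4m² - 52m + 168. Dividing through by 4 gives the monic gcd m² - 13m + 42.

m² - 13m + 42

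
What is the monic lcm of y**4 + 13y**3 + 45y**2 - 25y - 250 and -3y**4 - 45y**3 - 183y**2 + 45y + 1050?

By polynomial division,
  y**4 + 13y**3 + 45y**2 - 25y - 250 = (-1/3)(-3y**4 - 45y**3 - 183y**2 + 45y + 1050) + (-2y**3 - 16y**2 - 10y + 100)
  -3y**4 - 45y**3 - 183y**2 + 45y + 1050 = ((3/2)y + 21/2)(-2y**3 - 16y**2 - 10y + 100) + (0)
Last nonzero remainder: -2y**3 - 16y**2 - 10y + 100. Dividing through by -2 gives the monic gcd y**3 + 8y**2 + 5y - 50.
Then lcm(f, g) = f·g / gcd(f, g); expanding and making the result monic gives the answer.

y**5 + 20y**4 + 136y**3 + 290y**2 - 425y - 1750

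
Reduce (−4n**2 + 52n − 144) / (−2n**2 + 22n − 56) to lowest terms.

(2n − 18)/(n − 7)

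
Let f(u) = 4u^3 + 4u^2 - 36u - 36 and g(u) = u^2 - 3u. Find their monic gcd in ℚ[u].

By polynomial division,
  4u^3 + 4u^2 - 36u - 36 = (4u + 16)(u^2 - 3u) + (12u - 36)
  u^2 - 3u = ((1/12)u)(12u - 36) + (0)
Last nonzero remainder: 12u - 36. Dividing through by 12 gives the monic gcd u - 3.

u - 3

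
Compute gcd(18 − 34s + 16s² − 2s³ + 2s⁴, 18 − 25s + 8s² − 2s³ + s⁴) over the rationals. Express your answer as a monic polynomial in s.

Repeated division with remainder:
  2s⁴ − 2s³ + 16s² − 34s + 18 = (2)(s⁴ − 2s³ + 8s² − 25s + 18) + (2s³ + 16s − 18)
  s⁴ − 2s³ + 8s² − 25s + 18 = ((1/2)s − 1)(2s³ + 16s − 18) + (0)
Last nonzero remainder: 2s³ + 16s − 18. Dividing through by 2 gives the monic gcd s³ + 8s − 9.

−9 + 8s + s³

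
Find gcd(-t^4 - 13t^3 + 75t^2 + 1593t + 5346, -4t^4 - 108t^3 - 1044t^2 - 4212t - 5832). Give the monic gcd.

t^3 + 24t^2 + 189t + 486

Apply the Euclidean algorithm:
  -t^4 - 13t^3 + 75t^2 + 1593t + 5346 = (1/4)(-4t^4 - 108t^3 - 1044t^2 - 4212t - 5832) + (14t^3 + 336t^2 + 2646t + 6804)
  -4t^4 - 108t^3 - 1044t^2 - 4212t - 5832 = (-(2/7)t - 6/7)(14t^3 + 336t^2 + 2646t + 6804) + (0)
Last nonzero remainder: 14t^3 + 336t^2 + 2646t + 6804. Dividing through by 14 gives the monic gcd t^3 + 24t^2 + 189t + 486.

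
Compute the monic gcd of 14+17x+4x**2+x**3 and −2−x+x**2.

Repeated division with remainder:
  x**3+4x**2+17x+14 = (x+5)(x**2−x−2) + (24x+24)
  x**2−x−2 = ((1/24)x−1/12)(24x+24) + (0)
Last nonzero remainder: 24x+24. Dividing through by 24 gives the monic gcd x+1.

1+x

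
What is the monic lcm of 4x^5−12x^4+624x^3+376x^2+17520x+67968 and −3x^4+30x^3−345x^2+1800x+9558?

Repeated division with remainder:
  4x^5−12x^4+624x^3+376x^2+17520x+67968 = (−(4/3)x−28/3)(−3x^4+30x^3−345x^2+1800x+9558) + (444x^3−444x^2+47064x+157176)
  −3x^4+30x^3−345x^2+1800x+9558 = (−(1/148)x+9/148)(444x^3−444x^2+47064x+157176) + (0)
Last nonzero remainder: 444x^3−444x^2+47064x+157176. Dividing through by 444 gives the monic gcd x^3−x^2+106x+354.
Then lcm(f, g) = f·g / gcd(f, g); expanding and making the result monic gives the answer.

x^6−12x^5+183x^4−1310x^3+3534x^2−22428x−152928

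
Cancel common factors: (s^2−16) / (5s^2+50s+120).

(s−4)/(5s+30)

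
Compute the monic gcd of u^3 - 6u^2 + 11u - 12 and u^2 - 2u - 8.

By polynomial division,
  u^3 - 6u^2 + 11u - 12 = (u - 4)(u^2 - 2u - 8) + (11u - 44)
  u^2 - 2u - 8 = ((1/11)u + 2/11)(11u - 44) + (0)
Last nonzero remainder: 11u - 44. Dividing through by 11 gives the monic gcd u - 4.

u - 4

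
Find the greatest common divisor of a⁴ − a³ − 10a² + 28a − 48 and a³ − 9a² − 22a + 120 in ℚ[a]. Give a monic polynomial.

a² + a − 12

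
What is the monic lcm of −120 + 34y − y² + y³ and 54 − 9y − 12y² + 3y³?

By polynomial division,
  y³ − y² + 34y − 120 = (1/3)(3y³ − 12y² − 9y + 54) + (3y² + 37y − 138)
  3y³ − 12y² − 9y + 54 = (y − 49/3)(3y² + 37y − 138) + ((2200/3)y − 2200)
  3y² + 37y − 138 = ((9/2200)y + 69/1100)((2200/3)y − 2200) + (0)
Last nonzero remainder: (2200/3)y − 2200. Dividing through by 2200/3 gives the monic gcd y − 3.
Then lcm(f, g) = f·g / gcd(f, g); expanding and making the result monic gives the answer.

720 − 84y − 148y² + 29y³ − 2y⁴ + y⁵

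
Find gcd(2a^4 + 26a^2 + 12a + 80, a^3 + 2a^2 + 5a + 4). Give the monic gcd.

a^2 + a + 4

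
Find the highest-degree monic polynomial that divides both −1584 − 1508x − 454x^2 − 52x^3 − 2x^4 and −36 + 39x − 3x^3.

Apply the Euclidean algorithm:
  −2x^4 − 52x^3 − 454x^2 − 1508x − 1584 = ((2/3)x + 52/3)(−3x^3 + 39x − 36) + (−480x^2 − 2160x − 960)
  −3x^3 + 39x − 36 = ((1/160)x − 9/320)(−480x^2 − 2160x − 960) + (−(63/4)x − 63)
  −480x^2 − 2160x − 960 = ((640/21)x + 320/21)(−(63/4)x − 63) + (0)
Last nonzero remainder: −(63/4)x − 63. Dividing through by −63/4 gives the monic gcd x + 4.

4 + x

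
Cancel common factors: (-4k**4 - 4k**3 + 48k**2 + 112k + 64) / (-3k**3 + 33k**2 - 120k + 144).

(4k**3 + 20k**2 + 32k + 16)/(3k**2 - 21k + 36)

By polynomial division,
  -4k**4 - 4k**3 + 48k**2 + 112k + 64 = ((4/3)k + 16)(-3k**3 + 33k**2 - 120k + 144) + (-320k**2 + 1840k - 2240)
  -3k**3 + 33k**2 - 120k + 144 = ((3/320)k - 63/1280)(-320k**2 + 1840k - 2240) + (-(135/16)k + 135/4)
  -320k**2 + 1840k - 2240 = ((1024/27)k - 1792/27)(-(135/16)k + 135/4) + (0)
Last nonzero remainder: -(135/16)k + 135/4. Dividing through by -135/16 gives the monic gcd k - 4.
Cancel k - 4 from numerator and denominator to get the reduced form.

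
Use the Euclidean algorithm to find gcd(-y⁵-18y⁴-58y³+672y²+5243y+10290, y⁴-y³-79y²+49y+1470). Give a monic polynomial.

y³+5y²-49y-245

Apply the Euclidean algorithm:
  -y⁵-18y⁴-58y³+672y²+5243y+10290 = (-y-19)(y⁴-y³-79y²+49y+1470) + (-156y³-780y²+7644y+38220)
  y⁴-y³-79y²+49y+1470 = (-(1/156)y+1/26)(-156y³-780y²+7644y+38220) + (0)
Last nonzero remainder: -156y³-780y²+7644y+38220. Dividing through by -156 gives the monic gcd y³+5y²-49y-245.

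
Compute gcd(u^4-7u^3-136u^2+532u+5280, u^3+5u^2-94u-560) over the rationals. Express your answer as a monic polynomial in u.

Euclidean algorithm in ℚ[u]:
  u^4-7u^3-136u^2+532u+5280 = (u-12)(u^3+5u^2-94u-560) + (18u^2-36u-1440)
  u^3+5u^2-94u-560 = ((1/18)u+7/18)(18u^2-36u-1440) + (0)
Last nonzero remainder: 18u^2-36u-1440. Dividing through by 18 gives the monic gcd u^2-2u-80.

u^2-2u-80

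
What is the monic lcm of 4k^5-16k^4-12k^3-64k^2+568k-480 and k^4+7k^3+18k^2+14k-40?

k^6-19k^4-28k^3+78k^2+448k-480

Euclidean algorithm in ℚ[k]:
  4k^5-16k^4-12k^3-64k^2+568k-480 = (4k-44)(k^4+7k^3+18k^2+14k-40) + (224k^3+672k^2+1344k-2240)
  k^4+7k^3+18k^2+14k-40 = ((1/224)k+1/56)(224k^3+672k^2+1344k-2240) + (0)
Last nonzero remainder: 224k^3+672k^2+1344k-2240. Dividing through by 224 gives the monic gcd k^3+3k^2+6k-10.
Then lcm(f, g) = f·g / gcd(f, g); expanding and making the result monic gives the answer.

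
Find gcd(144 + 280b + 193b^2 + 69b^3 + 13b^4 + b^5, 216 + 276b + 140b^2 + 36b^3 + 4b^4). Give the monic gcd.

9 + 4b + b^2

Apply the Euclidean algorithm:
  b^5 + 13b^4 + 69b^3 + 193b^2 + 280b + 144 = ((1/4)b + 1)(4b^4 + 36b^3 + 140b^2 + 276b + 216) + (-2b^3 - 16b^2 - 50b - 72)
  4b^4 + 36b^3 + 140b^2 + 276b + 216 = (-2b - 2)(-2b^3 - 16b^2 - 50b - 72) + (8b^2 + 32b + 72)
  -2b^3 - 16b^2 - 50b - 72 = (-(1/4)b - 1)(8b^2 + 32b + 72) + (0)
Last nonzero remainder: 8b^2 + 32b + 72. Dividing through by 8 gives the monic gcd b^2 + 4b + 9.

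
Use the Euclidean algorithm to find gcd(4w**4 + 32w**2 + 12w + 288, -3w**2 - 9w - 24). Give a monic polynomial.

w**2 + 3w + 8

By polynomial division,
  4w**4 + 32w**2 + 12w + 288 = (-(4/3)w**2 + 4w - 12)(-3w**2 - 9w - 24) + (0)
Last nonzero remainder: -3w**2 - 9w - 24. Dividing through by -3 gives the monic gcd w**2 + 3w + 8.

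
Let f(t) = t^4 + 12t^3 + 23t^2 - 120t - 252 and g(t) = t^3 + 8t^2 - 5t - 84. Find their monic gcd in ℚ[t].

t^2 + 4t - 21

Apply the Euclidean algorithm:
  t^4 + 12t^3 + 23t^2 - 120t - 252 = (t + 4)(t^3 + 8t^2 - 5t - 84) + (-4t^2 - 16t + 84)
  t^3 + 8t^2 - 5t - 84 = (-(1/4)t - 1)(-4t^2 - 16t + 84) + (0)
Last nonzero remainder: -4t^2 - 16t + 84. Dividing through by -4 gives the monic gcd t^2 + 4t - 21.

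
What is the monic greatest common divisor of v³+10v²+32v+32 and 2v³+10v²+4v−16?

Repeated division with remainder:
  v³+10v²+32v+32 = (1/2)(2v³+10v²+4v−16) + (5v²+30v+40)
  2v³+10v²+4v−16 = ((2/5)v−2/5)(5v²+30v+40) + (0)
Last nonzero remainder: 5v²+30v+40. Dividing through by 5 gives the monic gcd v²+6v+8.

v²+6v+8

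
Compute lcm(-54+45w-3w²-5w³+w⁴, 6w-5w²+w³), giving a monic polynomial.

-54w+45w²-3w³-5w⁴+w⁵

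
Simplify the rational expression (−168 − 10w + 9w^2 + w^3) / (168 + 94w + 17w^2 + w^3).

By polynomial division,
  w^3 + 9w^2 − 10w − 168 = (w^3 + 17w^2 + 94w + 168) + (−8w^2 − 104w − 336)
  w^3 + 17w^2 + 94w + 168 = (−(1/8)w − 1/2)(−8w^2 − 104w − 336) + (0)
Last nonzero remainder: −8w^2 − 104w − 336. Dividing through by −8 gives the monic gcd w^2 + 13w + 42.
Cancel w^2 + 13w + 42 from numerator and denominator to get the reduced form.

(−4 + w)/(4 + w)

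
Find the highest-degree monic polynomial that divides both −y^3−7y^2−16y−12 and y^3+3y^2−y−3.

Apply the Euclidean algorithm:
  −y^3−7y^2−16y−12 = (−1)(y^3+3y^2−y−3) + (−4y^2−17y−15)
  y^3+3y^2−y−3 = (−(1/4)y+5/16)(−4y^2−17y−15) + ((9/16)y+27/16)
  −4y^2−17y−15 = (−(64/9)y−80/9)((9/16)y+27/16) + (0)
Last nonzero remainder: (9/16)y+27/16. Dividing through by 9/16 gives the monic gcd y+3.

y+3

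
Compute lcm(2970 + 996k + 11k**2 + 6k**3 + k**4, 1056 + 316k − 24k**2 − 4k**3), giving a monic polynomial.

−23760 − 4998k + 908k**2 − 37k**3 − 2k**4 + k**5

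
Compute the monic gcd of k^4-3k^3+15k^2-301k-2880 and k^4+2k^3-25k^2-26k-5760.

k^3-8k^2+55k-576

By polynomial division,
  k^4-3k^3+15k^2-301k-2880 = (k^4+2k^3-25k^2-26k-5760) + (-5k^3+40k^2-275k+2880)
  k^4+2k^3-25k^2-26k-5760 = (-(1/5)k-2)(-5k^3+40k^2-275k+2880) + (0)
Last nonzero remainder: -5k^3+40k^2-275k+2880. Dividing through by -5 gives the monic gcd k^3-8k^2+55k-576.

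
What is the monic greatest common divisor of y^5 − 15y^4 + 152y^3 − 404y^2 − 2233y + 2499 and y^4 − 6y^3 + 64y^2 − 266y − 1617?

y^2 − 4y − 21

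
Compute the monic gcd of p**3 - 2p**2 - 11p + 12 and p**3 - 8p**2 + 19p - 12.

p**2 - 5p + 4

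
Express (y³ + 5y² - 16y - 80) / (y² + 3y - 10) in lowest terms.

Repeated division with remainder:
  y³ + 5y² - 16y - 80 = (y + 2)(y² + 3y - 10) + (-12y - 60)
  y² + 3y - 10 = (-(1/12)y + 1/6)(-12y - 60) + (0)
Last nonzero remainder: -12y - 60. Dividing through by -12 gives the monic gcd y + 5.
Cancel y + 5 from numerator and denominator to get the reduced form.

(y² - 16)/(y - 2)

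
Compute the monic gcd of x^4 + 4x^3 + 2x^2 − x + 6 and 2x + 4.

Apply the Euclidean algorithm:
  x^4 + 4x^3 + 2x^2 − x + 6 = ((1/2)x^3 + x^2 − x + 3/2)(2x + 4) + (0)
Last nonzero remainder: 2x + 4. Dividing through by 2 gives the monic gcd x + 2.

x + 2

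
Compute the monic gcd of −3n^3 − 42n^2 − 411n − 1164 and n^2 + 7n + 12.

By polynomial division,
  −3n^3 − 42n^2 − 411n − 1164 = (−3n − 21)(n^2 + 7n + 12) + (−228n − 912)
  n^2 + 7n + 12 = (−(1/228)n − 1/76)(−228n − 912) + (0)
Last nonzero remainder: −228n − 912. Dividing through by −228 gives the monic gcd n + 4.

n + 4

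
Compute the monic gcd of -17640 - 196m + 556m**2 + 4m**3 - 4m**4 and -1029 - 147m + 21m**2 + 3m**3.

Repeated division with remainder:
  -4m**4 + 4m**3 + 556m**2 - 196m - 17640 = (-(4/3)m + 32/3)(3m**3 + 21m**2 - 147m - 1029) + (136m**2 - 6664)
  3m**3 + 21m**2 - 147m - 1029 = ((3/136)m + 21/136)(136m**2 - 6664) + (0)
Last nonzero remainder: 136m**2 - 6664. Dividing through by 136 gives the monic gcd m**2 - 49.

-49 + m**2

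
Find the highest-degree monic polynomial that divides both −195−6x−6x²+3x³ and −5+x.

Euclidean algorithm in ℚ[x]:
  3x³−6x²−6x−195 = (3x²+9x+39)(x−5) + (0)
The last nonzero remainder x−5 is already monic.

−5+x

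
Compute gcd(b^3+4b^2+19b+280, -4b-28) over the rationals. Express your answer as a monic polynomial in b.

b+7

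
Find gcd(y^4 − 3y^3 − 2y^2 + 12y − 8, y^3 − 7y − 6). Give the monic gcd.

By polynomial division,
  y^4 − 3y^3 − 2y^2 + 12y − 8 = (y − 3)(y^3 − 7y − 6) + (5y^2 − 3y − 26)
  y^3 − 7y − 6 = ((1/5)y + 3/25)(5y^2 − 3y − 26) + (−(36/25)y − 72/25)
  5y^2 − 3y − 26 = (−(125/36)y + 325/36)(−(36/25)y − 72/25) + (0)
Last nonzero remainder: −(36/25)y − 72/25. Dividing through by −36/25 gives the monic gcd y + 2.

y + 2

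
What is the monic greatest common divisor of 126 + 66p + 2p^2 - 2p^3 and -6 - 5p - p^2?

By polynomial division,
  -2p^3 + 2p^2 + 66p + 126 = (2p - 12)(-p^2 - 5p - 6) + (18p + 54)
  -p^2 - 5p - 6 = (-(1/18)p - 1/9)(18p + 54) + (0)
Last nonzero remainder: 18p + 54. Dividing through by 18 gives the monic gcd p + 3.

3 + p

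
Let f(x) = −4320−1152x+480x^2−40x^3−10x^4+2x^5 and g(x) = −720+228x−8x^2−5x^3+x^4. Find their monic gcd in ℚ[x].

By polynomial division,
  2x^5−10x^4−40x^3+480x^2−1152x−4320 = (2x)(x^4−5x^3−8x^2+228x−720) + (−24x^3+24x^2+288x−4320)
  x^4−5x^3−8x^2+228x−720 = (−(1/24)x+1/6)(−24x^3+24x^2+288x−4320) + (0)
Last nonzero remainder: −24x^3+24x^2+288x−4320. Dividing through by −24 gives the monic gcd x^3−x^2−12x+180.

180−12x−x^2+x^3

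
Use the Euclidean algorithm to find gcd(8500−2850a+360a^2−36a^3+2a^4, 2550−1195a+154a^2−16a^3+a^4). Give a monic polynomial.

Apply the Euclidean algorithm:
  2a^4−36a^3+360a^2−2850a+8500 = (2)(a^4−16a^3+154a^2−1195a+2550) + (−4a^3+52a^2−460a+3400)
  a^4−16a^3+154a^2−1195a+2550 = (−(1/4)a+3/4)(−4a^3+52a^2−460a+3400) + (0)
Last nonzero remainder: −4a^3+52a^2−460a+3400. Dividing through by −4 gives the monic gcd a^3−13a^2+115a−850.

−850+115a−13a^2+a^3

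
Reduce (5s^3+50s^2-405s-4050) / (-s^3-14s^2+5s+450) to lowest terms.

(-5s+45)/(s-5)

By polynomial division,
  5s^3+50s^2-405s-4050 = (-5)(-s^3-14s^2+5s+450) + (-20s^2-380s-1800)
  -s^3-14s^2+5s+450 = ((1/20)s-1/4)(-20s^2-380s-1800) + (0)
Last nonzero remainder: -20s^2-380s-1800. Dividing through by -20 gives the monic gcd s^2+19s+90.
Cancel s^2+19s+90 from numerator and denominator to get the reduced form.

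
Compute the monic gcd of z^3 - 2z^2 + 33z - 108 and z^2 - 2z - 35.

1

Apply the Euclidean algorithm:
  z^3 - 2z^2 + 33z - 108 = (z)(z^2 - 2z - 35) + (68z - 108)
  z^2 - 2z - 35 = ((1/68)z - 7/1156)(68z - 108) + (-10304/289)
  68z - 108 = (-(4913/2576)z + 7803/2576)(-10304/289) + (0)
The last nonzero remainder is the constant -10304/289, so the polynomials are coprime and gcd = 1.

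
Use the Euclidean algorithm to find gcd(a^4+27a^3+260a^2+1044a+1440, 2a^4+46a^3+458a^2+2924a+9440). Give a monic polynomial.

Repeated division with remainder:
  a^4+27a^3+260a^2+1044a+1440 = (1/2)(2a^4+46a^3+458a^2+2924a+9440) + (4a^3+31a^2−418a−3280)
  2a^4+46a^3+458a^2+2924a+9440 = ((1/2)a+61/8)(4a^3+31a^2−418a−3280) + ((3445/8)a^2+(31005/4)a+34450)
  4a^3+31a^2−418a−3280 = ((32/3445)a−328/3445)((3445/8)a^2+(31005/4)a+34450) + (0)
Last nonzero remainder: (3445/8)a^2+(31005/4)a+34450. Dividing through by 3445/8 gives the monic gcd a^2+18a+80.

a^2+18a+80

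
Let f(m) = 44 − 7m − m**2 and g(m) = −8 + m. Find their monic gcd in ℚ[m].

1

Euclidean algorithm in ℚ[m]:
  −m**2 − 7m + 44 = (−m − 15)(m − 8) + (−76)
  m − 8 = (−(1/76)m + 2/19)(−76) + (0)
The last nonzero remainder is the constant −76, so the polynomials are coprime and gcd = 1.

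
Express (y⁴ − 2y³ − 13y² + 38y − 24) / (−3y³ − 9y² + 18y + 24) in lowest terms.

(−y² + 4y − 3)/(3y + 3)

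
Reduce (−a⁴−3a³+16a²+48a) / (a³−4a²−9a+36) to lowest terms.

Euclidean algorithm in ℚ[a]:
  −a⁴−3a³+16a²+48a = (−a−7)(a³−4a²−9a+36) + (−21a²+21a+252)
  a³−4a²−9a+36 = (−(1/21)a+1/7)(−21a²+21a+252) + (0)
Last nonzero remainder: −21a²+21a+252. Dividing through by −21 gives the monic gcd a²−a−12.
Cancel a²−a−12 from numerator and denominator to get the reduced form.

(−a²−4a)/(a−3)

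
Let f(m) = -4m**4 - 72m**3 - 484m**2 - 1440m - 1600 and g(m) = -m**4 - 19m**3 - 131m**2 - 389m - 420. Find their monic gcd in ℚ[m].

m**2 + 9m + 20

Euclidean algorithm in ℚ[m]:
  -4m**4 - 72m**3 - 484m**2 - 1440m - 1600 = (4)(-m**4 - 19m**3 - 131m**2 - 389m - 420) + (4m**3 + 40m**2 + 116m + 80)
  -m**4 - 19m**3 - 131m**2 - 389m - 420 = (-(1/4)m - 9/4)(4m**3 + 40m**2 + 116m + 80) + (-12m**2 - 108m - 240)
  4m**3 + 40m**2 + 116m + 80 = (-(1/3)m - 1/3)(-12m**2 - 108m - 240) + (0)
Last nonzero remainder: -12m**2 - 108m - 240. Dividing through by -12 gives the monic gcd m**2 + 9m + 20.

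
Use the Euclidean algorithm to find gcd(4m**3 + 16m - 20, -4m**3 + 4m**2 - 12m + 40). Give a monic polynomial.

m**2 + m + 5

Euclidean algorithm in ℚ[m]:
  4m**3 + 16m - 20 = (-1)(-4m**3 + 4m**2 - 12m + 40) + (4m**2 + 4m + 20)
  -4m**3 + 4m**2 - 12m + 40 = (-m + 2)(4m**2 + 4m + 20) + (0)
Last nonzero remainder: 4m**2 + 4m + 20. Dividing through by 4 gives the monic gcd m**2 + m + 5.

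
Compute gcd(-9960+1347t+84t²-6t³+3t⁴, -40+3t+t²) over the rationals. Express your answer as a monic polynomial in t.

-40+3t+t²

Apply the Euclidean algorithm:
  3t⁴-6t³+84t²+1347t-9960 = (3t²-15t+249)(t²+3t-40) + (0)
The last nonzero remainder t²+3t-40 is already monic.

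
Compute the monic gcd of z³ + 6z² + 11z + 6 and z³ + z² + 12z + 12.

z + 1

Apply the Euclidean algorithm:
  z³ + 6z² + 11z + 6 = (z³ + z² + 12z + 12) + (5z² - z - 6)
  z³ + z² + 12z + 12 = ((1/5)z + 6/25)(5z² - z - 6) + ((336/25)z + 336/25)
  5z² - z - 6 = ((125/336)z - 25/56)((336/25)z + 336/25) + (0)
Last nonzero remainder: (336/25)z + 336/25. Dividing through by 336/25 gives the monic gcd z + 1.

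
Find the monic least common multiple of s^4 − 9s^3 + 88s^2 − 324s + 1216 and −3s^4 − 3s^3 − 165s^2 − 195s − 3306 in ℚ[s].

s^6 − 5s^5 + 81s^4 − 233s^3 + 2472s^2 − 4532s + 35264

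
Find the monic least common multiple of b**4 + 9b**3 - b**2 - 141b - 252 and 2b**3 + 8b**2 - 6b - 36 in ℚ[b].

b**5 + 7b**4 - 19b**3 - 139b**2 + 30b + 504

Euclidean algorithm in ℚ[b]:
  b**4 + 9b**3 - b**2 - 141b - 252 = ((1/2)b + 5/2)(2b**3 + 8b**2 - 6b - 36) + (-18b**2 - 108b - 162)
  2b**3 + 8b**2 - 6b - 36 = (-(1/9)b + 2/9)(-18b**2 - 108b - 162) + (0)
Last nonzero remainder: -18b**2 - 108b - 162. Dividing through by -18 gives the monic gcd b**2 + 6b + 9.
Then lcm(f, g) = f·g / gcd(f, g); expanding and making the result monic gives the answer.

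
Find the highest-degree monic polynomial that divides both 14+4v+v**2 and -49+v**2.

Euclidean algorithm in ℚ[v]:
  v**2+4v+14 = (v**2-49) + (4v+63)
  v**2-49 = ((1/4)v-63/16)(4v+63) + (3185/16)
  4v+63 = ((64/3185)v+144/455)(3185/16) + (0)
The last nonzero remainder is the constant 3185/16, so the polynomials are coprime and gcd = 1.

1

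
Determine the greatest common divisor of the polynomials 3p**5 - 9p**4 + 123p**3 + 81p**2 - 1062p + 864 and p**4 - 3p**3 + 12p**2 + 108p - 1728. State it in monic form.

Apply the Euclidean algorithm:
  3p**5 - 9p**4 + 123p**3 + 81p**2 - 1062p + 864 = (3p)(p**4 - 3p**3 + 12p**2 + 108p - 1728) + (87p**3 - 243p**2 + 4122p + 864)
  p**4 - 3p**3 + 12p**2 + 108p - 1728 = ((1/87)p - 2/841)(87p**3 - 243p**2 + 4122p + 864) + (-(30240/841)p**2 + (90720/841)p - 1451520/841)
  87p**3 - 243p**2 + 4122p + 864 = (-(24389/10080)p - 841/1680)(-(30240/841)p**2 + (90720/841)p - 1451520/841) + (0)
Last nonzero remainder: -(30240/841)p**2 + (90720/841)p - 1451520/841. Dividing through by -30240/841 gives the monic gcd p**2 - 3p + 48.

p**2 - 3p + 48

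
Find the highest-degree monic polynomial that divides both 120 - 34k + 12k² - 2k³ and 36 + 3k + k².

Apply the Euclidean algorithm:
  -2k³ + 12k² - 34k + 120 = (-2k + 18)(k² + 3k + 36) + (-16k - 528)
  k² + 3k + 36 = (-(1/16)k + 15/8)(-16k - 528) + (1026)
  -16k - 528 = (-(8/513)k - 88/171)(1026) + (0)
The last nonzero remainder is the constant 1026, so the polynomials are coprime and gcd = 1.

1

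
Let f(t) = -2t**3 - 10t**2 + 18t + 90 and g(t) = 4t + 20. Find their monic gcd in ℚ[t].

t + 5

By polynomial division,
  -2t**3 - 10t**2 + 18t + 90 = (-(1/2)t**2 + 9/2)(4t + 20) + (0)
Last nonzero remainder: 4t + 20. Dividing through by 4 gives the monic gcd t + 5.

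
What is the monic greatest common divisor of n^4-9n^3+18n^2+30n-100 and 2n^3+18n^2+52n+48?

Repeated division with remainder:
  n^4-9n^3+18n^2+30n-100 = ((1/2)n-9)(2n^3+18n^2+52n+48) + (154n^2+474n+332)
  2n^3+18n^2+52n+48 = ((1/77)n+456/5929)(154n^2+474n+332) + ((66600/5929)n+133200/5929)
  154n^2+474n+332 = ((456533/33300)n+492107/33300)((66600/5929)n+133200/5929) + (0)
Last nonzero remainder: (66600/5929)n+133200/5929. Dividing through by 66600/5929 gives the monic gcd n+2.

n+2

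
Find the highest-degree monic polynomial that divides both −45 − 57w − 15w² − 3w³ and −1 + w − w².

Apply the Euclidean algorithm:
  −3w³ − 15w² − 57w − 45 = (3w + 18)(−w² + w − 1) + (−72w − 27)
  −w² + w − 1 = ((1/72)w − 11/576)(−72w − 27) + (−97/64)
  −72w − 27 = ((4608/97)w + 1728/97)(−97/64) + (0)
The last nonzero remainder is the constant −97/64, so the polynomials are coprime and gcd = 1.

1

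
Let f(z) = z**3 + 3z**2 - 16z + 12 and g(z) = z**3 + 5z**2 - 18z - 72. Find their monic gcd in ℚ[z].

Euclidean algorithm in ℚ[z]:
  z**3 + 3z**2 - 16z + 12 = (z**3 + 5z**2 - 18z - 72) + (-2z**2 + 2z + 84)
  z**3 + 5z**2 - 18z - 72 = (-(1/2)z - 3)(-2z**2 + 2z + 84) + (30z + 180)
  -2z**2 + 2z + 84 = (-(1/15)z + 7/15)(30z + 180) + (0)
Last nonzero remainder: 30z + 180. Dividing through by 30 gives the monic gcd z + 6.

z + 6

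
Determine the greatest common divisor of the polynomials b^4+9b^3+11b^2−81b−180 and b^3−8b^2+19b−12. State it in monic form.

b−3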